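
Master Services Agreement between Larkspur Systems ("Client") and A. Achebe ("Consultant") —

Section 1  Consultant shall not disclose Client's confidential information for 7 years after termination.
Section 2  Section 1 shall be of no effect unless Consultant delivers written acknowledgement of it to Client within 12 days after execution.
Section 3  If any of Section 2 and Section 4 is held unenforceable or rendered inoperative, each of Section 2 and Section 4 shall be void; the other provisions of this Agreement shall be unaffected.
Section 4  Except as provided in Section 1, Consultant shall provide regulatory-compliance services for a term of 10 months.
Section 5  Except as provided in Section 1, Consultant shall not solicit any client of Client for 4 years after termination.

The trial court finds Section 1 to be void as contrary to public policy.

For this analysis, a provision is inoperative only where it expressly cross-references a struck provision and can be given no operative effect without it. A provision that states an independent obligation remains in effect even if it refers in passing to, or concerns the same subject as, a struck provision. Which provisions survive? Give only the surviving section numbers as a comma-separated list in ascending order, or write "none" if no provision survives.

3, 5

Section 1 is struck. The only function of Section 2 is the acknowledgement condition for Section 1, so it cannot stand once Section 1 is removed. Section 5 mentions Section 1 but its own obligation stands independently of Section 1, so Section 5 is not affected. Section 3 declares Section 2 and Section 4 mutually dependent; since one of them has fallen, all of them are of no effect. That brings down Section 4 as well. The remainder continues in force under Section 3. Section 3 and Section 5 remain in effect.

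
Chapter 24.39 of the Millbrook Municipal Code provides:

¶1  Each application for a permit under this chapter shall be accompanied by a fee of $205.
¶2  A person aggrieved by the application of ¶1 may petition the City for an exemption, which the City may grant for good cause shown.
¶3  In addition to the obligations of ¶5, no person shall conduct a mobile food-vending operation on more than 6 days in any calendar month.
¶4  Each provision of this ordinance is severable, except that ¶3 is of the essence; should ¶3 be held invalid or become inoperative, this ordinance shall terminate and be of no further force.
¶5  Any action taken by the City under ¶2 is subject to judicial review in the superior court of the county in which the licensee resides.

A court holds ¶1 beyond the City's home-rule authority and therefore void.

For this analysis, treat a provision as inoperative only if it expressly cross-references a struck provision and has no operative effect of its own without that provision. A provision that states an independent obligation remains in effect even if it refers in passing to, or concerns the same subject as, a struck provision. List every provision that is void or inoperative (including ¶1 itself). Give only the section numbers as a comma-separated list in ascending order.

¶1 is struck. ¶2 operates only by reference to ¶1, so it falls with ¶1. ¶5 has no operative effect of its own apart from ¶2 and is therefore inoperative. ¶3 mentions ¶5 but its own obligation stands independently of ¶5, so ¶3 is not affected. ¶4 makes ¶3 an essential term, but ¶3 is unaffected, so the severability proviso in ¶4 preserves the remaining provisions. The provisions still in force are ¶3 and ¶4.

1, 2, 5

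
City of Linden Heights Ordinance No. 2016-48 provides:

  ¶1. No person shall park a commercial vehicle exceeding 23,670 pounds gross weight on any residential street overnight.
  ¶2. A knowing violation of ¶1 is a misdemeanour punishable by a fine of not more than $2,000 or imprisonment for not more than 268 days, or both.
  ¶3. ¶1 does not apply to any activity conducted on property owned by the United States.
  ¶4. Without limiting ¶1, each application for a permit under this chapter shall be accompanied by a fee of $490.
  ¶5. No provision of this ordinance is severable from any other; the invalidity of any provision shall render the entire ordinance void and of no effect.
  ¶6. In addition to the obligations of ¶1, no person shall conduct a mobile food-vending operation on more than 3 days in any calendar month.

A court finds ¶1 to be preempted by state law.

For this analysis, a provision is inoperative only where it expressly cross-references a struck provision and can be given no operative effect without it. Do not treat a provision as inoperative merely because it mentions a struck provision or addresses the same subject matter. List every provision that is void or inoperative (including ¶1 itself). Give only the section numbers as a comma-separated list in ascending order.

1, 2, 3, 4, 5, 6

¶1 is struck. ¶2 merely fixes the criminal penalty for violating ¶1; with ¶1 gone it has nothing to operate on and falls away. ¶3 merely fixes the public-property exemption from ¶1; with ¶1 gone it has nothing to operate on and falls away. ¶5 provides that the ordinance is not severable, so the invalidity of any one provision voids the entire ordinance. No provision of the ordinance survives.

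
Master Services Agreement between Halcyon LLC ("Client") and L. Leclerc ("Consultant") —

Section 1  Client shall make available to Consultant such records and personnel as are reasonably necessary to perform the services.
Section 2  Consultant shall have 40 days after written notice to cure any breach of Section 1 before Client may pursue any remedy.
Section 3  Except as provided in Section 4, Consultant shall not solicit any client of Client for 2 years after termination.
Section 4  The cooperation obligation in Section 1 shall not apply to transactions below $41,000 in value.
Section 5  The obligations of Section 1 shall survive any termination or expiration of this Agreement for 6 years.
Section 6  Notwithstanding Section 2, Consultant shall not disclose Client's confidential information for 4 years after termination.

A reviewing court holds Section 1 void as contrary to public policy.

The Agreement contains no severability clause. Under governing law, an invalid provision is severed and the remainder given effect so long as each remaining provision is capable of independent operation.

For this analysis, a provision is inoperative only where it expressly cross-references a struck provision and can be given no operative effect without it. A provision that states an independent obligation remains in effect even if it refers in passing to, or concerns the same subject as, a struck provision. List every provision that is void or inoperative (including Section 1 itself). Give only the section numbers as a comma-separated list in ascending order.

Section 1 is struck. The only function of Section 2 is the cure period for breach of Section 1, so it cannot stand once Section 1 is removed. Section 4 has no operative effect of its own apart from Section 1 and is therefore inoperative. The only function of Section 5 is the survival period for Section 1, so it cannot stand once Section 1 is removed. Although Section 3 refers to Section 4, its operative terms do not depend on Section 4, so it remains in effect. Although Section 6 refers to Section 2, its operative terms do not depend on Section 2, so it remains in effect. Under the stated default rule, only provisions that cannot operate independently fall away; the rest are enforced. Section 3 and Section 6 remain in effect.

1, 2, 4, 5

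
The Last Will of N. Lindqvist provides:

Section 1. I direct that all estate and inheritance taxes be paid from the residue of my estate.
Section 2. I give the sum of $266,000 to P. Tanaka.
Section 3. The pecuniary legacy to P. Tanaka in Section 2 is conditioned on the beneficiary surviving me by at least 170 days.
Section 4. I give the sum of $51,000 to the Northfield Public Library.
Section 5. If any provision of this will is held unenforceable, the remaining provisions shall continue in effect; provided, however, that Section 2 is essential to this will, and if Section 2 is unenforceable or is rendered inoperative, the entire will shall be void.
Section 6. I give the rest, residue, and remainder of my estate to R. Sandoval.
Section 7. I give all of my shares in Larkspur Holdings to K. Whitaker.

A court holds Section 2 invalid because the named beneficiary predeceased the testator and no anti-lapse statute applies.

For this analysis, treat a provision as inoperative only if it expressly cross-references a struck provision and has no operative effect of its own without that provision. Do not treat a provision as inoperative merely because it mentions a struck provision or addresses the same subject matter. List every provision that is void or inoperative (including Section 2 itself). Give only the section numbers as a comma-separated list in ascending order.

Section 2 is struck. Section 3 operates only by reference to Section 2, so it falls with Section 2. Section 5 makes Section 2 an essential term, and Section 2 is the provision held invalid; under Section 5, the entire will is therefore void. No provision of the will survives.

1, 2, 3, 4, 5, 6, 7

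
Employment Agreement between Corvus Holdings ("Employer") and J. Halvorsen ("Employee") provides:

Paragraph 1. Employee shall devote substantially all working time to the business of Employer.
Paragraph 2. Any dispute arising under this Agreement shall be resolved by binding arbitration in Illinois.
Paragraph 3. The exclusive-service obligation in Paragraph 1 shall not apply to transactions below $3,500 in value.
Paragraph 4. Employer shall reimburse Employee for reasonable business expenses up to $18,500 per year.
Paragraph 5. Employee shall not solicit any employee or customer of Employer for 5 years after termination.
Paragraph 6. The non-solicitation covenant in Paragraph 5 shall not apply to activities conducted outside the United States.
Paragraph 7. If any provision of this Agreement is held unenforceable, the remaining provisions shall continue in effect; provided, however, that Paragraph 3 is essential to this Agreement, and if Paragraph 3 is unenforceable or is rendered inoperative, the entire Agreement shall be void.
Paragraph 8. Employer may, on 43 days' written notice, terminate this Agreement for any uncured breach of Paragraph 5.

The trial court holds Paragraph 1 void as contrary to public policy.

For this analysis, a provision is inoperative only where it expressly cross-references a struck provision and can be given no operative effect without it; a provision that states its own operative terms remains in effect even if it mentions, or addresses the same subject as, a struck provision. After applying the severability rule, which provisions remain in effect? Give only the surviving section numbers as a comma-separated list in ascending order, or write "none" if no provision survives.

none

Paragraph 1 is struck. Paragraph 3 has no operative effect of its own apart from Paragraph 1 and is therefore inoperative. Paragraph 7 makes Paragraph 3 an essential term, and Paragraph 3 has been rendered inoperative by the cascade; under Paragraph 7, the entire Agreement is therefore void. No provision of the Agreement survives.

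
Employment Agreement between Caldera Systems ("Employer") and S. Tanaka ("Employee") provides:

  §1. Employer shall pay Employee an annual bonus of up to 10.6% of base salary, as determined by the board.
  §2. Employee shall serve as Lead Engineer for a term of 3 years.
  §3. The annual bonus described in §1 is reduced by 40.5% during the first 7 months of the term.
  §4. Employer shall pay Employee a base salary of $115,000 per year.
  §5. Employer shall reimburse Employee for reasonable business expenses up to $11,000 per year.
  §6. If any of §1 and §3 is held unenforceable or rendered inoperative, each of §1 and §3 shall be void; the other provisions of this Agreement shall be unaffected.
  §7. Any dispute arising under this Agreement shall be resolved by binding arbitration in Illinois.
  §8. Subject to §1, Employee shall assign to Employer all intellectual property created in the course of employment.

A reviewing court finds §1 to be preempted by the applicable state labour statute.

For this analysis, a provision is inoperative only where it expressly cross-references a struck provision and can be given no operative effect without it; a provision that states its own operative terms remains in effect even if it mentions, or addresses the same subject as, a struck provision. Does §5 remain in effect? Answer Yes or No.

§1 is struck. §3 does nothing except set the introductory reduction to the annual bonus by reference to §1; with §1 gone it has no independent effect and is inoperative. Although §8 refers to §1, its operative terms do not depend on §1, so it remains in effect. §6 declares §1 and §3 mutually dependent; since one of them has fallen, all of them are of no effect. The remainder continues in force under §6. The provisions still in force are §2, §4, §5, §6, §7, and §8. §5 is among the surviving provisions, so the answer is yes.

Yes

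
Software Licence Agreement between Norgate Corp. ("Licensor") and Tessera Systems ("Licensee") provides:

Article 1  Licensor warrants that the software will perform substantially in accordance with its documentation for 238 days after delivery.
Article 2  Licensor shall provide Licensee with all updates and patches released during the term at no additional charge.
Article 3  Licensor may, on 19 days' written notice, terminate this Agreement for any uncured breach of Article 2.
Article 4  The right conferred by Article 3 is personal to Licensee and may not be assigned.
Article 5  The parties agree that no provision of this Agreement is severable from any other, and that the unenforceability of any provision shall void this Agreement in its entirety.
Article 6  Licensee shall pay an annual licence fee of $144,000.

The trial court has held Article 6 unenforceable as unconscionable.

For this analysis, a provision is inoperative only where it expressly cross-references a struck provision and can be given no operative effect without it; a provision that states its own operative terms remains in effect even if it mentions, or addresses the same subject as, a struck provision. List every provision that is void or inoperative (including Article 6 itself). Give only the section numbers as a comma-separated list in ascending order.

1, 2, 3, 4, 5, 6

Article 6 is struck. No other provision's operative terms depend on Article 6. Article 5 provides that the Agreement is not severable, so the invalidity of any one provision voids the entire Agreement. No provision of the Agreement survives.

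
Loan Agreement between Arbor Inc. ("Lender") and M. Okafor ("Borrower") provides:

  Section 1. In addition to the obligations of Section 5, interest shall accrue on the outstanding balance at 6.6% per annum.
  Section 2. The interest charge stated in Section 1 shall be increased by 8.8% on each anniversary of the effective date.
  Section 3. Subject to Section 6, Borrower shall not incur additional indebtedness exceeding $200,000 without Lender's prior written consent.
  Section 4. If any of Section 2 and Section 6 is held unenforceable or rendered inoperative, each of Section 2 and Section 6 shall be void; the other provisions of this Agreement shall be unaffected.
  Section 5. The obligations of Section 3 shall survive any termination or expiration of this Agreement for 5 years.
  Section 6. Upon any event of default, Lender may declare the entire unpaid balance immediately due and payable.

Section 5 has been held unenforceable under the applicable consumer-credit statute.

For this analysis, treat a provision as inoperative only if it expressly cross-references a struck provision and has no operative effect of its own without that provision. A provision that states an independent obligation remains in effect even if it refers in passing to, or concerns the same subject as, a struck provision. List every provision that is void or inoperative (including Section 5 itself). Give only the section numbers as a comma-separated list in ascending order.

5

Section 5 is struck. Although Section 1 refers to Section 5, its operative terms do not depend on Section 5, so it remains in effect. Nothing else in the Agreement is defined by reference to Section 5. Section 4 ties Section 2 and Section 6 together, but none of those is affected here; the remaining provisions continue in force under Section 4. The provisions still in force are Section 1, Section 2, Section 3, Section 4, and Section 6.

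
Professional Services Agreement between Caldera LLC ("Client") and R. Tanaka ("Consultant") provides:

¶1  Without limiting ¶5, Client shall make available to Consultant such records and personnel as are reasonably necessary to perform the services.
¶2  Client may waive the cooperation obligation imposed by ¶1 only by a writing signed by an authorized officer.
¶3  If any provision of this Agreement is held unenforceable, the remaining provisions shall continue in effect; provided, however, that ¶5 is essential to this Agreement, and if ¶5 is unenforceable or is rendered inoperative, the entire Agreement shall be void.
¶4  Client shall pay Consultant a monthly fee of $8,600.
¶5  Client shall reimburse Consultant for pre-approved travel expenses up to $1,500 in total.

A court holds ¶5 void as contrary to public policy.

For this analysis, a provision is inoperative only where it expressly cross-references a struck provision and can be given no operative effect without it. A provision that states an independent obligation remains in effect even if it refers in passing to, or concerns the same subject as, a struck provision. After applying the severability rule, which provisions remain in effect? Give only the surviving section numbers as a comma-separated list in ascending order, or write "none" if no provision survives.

¶5 is struck. Nothing else in the Agreement is defined by reference to ¶5. ¶3 makes ¶5 an essential term, and ¶5 is the provision held invalid; under ¶3, the entire Agreement is therefore void. No provision of the Agreement survives.

none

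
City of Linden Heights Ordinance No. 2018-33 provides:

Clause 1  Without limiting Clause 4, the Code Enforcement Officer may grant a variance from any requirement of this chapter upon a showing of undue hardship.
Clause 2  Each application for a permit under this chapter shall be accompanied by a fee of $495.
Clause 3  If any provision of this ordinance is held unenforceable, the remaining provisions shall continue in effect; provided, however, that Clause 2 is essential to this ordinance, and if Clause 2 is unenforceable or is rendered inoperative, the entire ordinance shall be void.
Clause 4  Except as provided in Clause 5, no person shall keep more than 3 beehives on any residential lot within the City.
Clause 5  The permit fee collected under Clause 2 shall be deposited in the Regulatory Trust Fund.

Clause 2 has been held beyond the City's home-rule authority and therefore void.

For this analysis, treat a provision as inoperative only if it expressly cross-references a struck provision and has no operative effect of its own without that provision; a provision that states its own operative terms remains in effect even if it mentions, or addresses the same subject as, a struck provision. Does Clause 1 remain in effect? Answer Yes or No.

No

Clause 2 is struck. Clause 5 has no operative effect of its own apart from Clause 2 and is therefore inoperative. Clause 3 makes Clause 2 an essential term, and Clause 2 is the provision held invalid; under Clause 3, the entire ordinance is therefore void. No provision of the ordinance survives. Clause 1 is among the inoperative provisions, so the answer is no.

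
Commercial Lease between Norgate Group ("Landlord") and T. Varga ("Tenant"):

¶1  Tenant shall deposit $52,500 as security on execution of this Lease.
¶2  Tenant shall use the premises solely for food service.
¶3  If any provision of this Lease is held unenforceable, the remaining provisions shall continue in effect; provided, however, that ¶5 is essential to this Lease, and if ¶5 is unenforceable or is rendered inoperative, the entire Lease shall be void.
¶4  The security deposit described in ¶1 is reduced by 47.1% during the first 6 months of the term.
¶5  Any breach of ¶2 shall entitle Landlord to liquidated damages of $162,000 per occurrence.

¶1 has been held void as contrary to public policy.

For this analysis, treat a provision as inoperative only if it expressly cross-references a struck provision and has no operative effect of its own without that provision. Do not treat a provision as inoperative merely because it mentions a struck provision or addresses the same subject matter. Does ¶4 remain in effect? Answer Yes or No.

¶1 is struck. ¶4 has no operative effect of its own apart from ¶1 and is therefore inoperative. ¶3 makes ¶5 an essential term, but ¶5 is unaffected, so the severability proviso in ¶3 preserves the remaining provisions. That leaves ¶2, ¶3, and ¶5 in effect. ¶4 is among the inoperative provisions, so the answer is no.

No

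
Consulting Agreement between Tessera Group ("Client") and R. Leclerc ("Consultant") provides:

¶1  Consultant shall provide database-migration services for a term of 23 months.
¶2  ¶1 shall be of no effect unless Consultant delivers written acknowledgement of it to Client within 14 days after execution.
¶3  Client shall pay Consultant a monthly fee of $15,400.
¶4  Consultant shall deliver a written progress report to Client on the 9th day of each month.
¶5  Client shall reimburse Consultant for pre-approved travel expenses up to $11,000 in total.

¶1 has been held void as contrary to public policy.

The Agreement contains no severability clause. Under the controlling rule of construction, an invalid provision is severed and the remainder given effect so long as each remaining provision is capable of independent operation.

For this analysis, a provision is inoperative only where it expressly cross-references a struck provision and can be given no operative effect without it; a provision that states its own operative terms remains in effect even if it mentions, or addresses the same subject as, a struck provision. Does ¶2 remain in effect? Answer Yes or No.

No

¶1 is struck. ¶2 has no operative effect of its own apart from ¶1 and is therefore inoperative. With no severability clause, the stated default rule severs what cannot stand and enforces each remaining provision that can operate on its own. That leaves ¶3, ¶4, and ¶5 in effect. ¶2 is among the inoperative provisions, so the answer is no.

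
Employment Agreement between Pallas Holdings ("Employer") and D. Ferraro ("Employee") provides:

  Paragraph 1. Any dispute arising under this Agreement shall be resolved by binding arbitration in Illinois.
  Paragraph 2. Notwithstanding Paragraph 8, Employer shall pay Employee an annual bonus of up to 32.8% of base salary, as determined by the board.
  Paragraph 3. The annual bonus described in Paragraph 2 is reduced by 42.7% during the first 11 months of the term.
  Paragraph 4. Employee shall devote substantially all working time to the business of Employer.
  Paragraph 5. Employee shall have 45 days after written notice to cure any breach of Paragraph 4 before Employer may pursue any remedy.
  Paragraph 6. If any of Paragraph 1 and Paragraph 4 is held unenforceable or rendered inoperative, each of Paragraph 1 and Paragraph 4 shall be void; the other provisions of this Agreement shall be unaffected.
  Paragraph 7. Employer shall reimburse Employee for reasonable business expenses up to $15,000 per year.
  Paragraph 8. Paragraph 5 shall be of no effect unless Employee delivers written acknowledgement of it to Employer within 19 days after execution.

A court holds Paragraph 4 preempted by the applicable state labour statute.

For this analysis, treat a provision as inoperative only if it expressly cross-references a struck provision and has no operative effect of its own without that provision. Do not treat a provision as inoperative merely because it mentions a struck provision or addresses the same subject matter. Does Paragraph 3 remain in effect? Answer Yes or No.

Paragraph 4 is struck. The only function of Paragraph 5 is the cure period for breach of Paragraph 4, so it cannot stand once Paragraph 4 is removed. Paragraph 8 has no operative effect of its own apart from Paragraph 5 and is therefore inoperative. Although Paragraph 2 refers to Paragraph 8, its operative terms do not depend on Paragraph 8, so it remains in effect. Paragraph 6 declares Paragraph 1 and Paragraph 4 mutually dependent; since one of them has fallen, all of them are of no effect. That brings down Paragraph 1 as well. The remainder continues in force under Paragraph 6. That leaves Paragraph 2, Paragraph 3, Paragraph 6, and Paragraph 7 in effect. Paragraph 3 is among the surviving provisions, so the answer is yes.

Yes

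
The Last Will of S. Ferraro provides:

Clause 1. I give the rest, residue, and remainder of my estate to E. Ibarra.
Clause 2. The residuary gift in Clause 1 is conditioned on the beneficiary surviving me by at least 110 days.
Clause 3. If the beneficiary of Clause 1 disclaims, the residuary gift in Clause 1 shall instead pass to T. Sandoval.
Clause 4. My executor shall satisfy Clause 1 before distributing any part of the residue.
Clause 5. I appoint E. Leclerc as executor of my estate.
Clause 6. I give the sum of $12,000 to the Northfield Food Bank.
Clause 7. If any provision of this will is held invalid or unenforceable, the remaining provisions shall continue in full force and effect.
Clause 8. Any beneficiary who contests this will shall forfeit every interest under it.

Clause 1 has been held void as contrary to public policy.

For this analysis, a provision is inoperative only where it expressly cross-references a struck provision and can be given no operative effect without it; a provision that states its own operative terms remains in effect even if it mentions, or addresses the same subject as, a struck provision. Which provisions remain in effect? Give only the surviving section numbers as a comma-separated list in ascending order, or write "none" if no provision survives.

Clause 1 is struck. Clause 2 operates only by reference to Clause 1, so it falls with Clause 1. Clause 3 merely fixes the alternative disposition for Clause 1; with Clause 1 gone it has nothing to operate on and falls away. Clause 4 operates only by reference to Clause 1, so it falls with Clause 1. Clause 7 is a severability clause and preserves every provision that can still be given independent effect. The provisions still in force are Clause 5, Clause 6, Clause 7, and Clause 8.

5, 6, 7, 8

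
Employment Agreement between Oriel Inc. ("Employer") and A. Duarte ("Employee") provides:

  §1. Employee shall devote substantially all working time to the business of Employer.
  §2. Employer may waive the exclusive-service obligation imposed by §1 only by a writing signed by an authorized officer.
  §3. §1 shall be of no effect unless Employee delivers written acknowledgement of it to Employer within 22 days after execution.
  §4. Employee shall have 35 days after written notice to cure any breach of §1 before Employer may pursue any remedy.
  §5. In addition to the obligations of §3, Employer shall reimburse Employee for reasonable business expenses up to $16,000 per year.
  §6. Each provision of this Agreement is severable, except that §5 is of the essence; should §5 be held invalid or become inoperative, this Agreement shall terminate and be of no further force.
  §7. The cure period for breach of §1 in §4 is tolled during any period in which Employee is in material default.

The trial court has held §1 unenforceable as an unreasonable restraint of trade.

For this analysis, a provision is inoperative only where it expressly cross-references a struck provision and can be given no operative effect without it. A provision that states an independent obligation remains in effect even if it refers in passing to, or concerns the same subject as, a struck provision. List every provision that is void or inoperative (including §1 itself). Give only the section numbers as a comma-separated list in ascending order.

§1 is struck. §2 merely fixes the waiver condition for §1; with §1 gone it has nothing to operate on and falls away. The only function of §3 is the acknowledgement condition for §1, so it cannot stand once §1 is removed. The only function of §4 is the cure period for breach of §1, so it cannot stand once §1 is removed. The whole of §7 is the tolling of the cure period for breach of §1, defined by reference to §4, so §7 cannot stand once §4 is removed. §5 mentions §3 but its own obligation stands independently of §3, so §5 is not affected. §6 makes §5 an essential term, but §5 is unaffected, so the severability proviso in §6 preserves the remaining provisions. §5 and §6 remain in effect.

1, 2, 3, 4, 7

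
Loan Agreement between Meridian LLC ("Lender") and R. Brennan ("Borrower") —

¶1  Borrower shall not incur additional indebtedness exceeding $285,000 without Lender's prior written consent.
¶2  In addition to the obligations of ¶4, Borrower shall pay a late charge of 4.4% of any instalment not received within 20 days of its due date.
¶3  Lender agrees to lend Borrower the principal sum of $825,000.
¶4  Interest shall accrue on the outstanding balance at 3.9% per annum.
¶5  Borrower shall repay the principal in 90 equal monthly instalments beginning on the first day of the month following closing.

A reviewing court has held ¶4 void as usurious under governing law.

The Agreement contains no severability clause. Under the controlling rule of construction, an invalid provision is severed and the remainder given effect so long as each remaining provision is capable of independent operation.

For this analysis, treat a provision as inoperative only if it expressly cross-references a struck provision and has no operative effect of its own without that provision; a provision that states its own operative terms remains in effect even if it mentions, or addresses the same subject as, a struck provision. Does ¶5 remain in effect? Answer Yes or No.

Yes

¶4 is struck. Although ¶2 refers to ¶4, its operative terms do not depend on ¶4, so it remains in effect. Nothing else in the Agreement is defined by reference to ¶4. With no severability clause, the stated default rule severs what cannot stand and enforces each remaining provision that can operate on its own. The provisions still in force are ¶1, ¶2, ¶3, and ¶5. ¶5 is among the surviving provisions, so the answer is yes.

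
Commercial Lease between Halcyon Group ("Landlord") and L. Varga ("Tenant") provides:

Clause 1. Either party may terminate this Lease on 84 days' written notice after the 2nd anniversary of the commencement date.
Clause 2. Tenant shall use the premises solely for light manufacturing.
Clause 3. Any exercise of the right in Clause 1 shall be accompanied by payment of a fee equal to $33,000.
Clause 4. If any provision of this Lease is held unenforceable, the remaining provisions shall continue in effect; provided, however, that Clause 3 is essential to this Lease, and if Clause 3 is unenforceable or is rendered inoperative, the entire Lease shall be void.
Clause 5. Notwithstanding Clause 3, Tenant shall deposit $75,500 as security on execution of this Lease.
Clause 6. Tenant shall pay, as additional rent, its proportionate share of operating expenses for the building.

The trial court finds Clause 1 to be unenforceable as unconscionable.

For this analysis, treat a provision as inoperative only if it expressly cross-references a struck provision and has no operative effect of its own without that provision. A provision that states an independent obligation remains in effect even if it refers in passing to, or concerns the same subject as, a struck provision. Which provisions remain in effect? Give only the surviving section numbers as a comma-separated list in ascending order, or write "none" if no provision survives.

none

Clause 1 is struck. The only function of Clause 3 is the exercise fee for Clause 1, so it cannot stand once Clause 1 is removed. Clause 4 makes Clause 3 an essential term, and Clause 3 has been rendered inoperative by the cascade; under Clause 4, the entire Lease is therefore void. No provision of the Lease survives.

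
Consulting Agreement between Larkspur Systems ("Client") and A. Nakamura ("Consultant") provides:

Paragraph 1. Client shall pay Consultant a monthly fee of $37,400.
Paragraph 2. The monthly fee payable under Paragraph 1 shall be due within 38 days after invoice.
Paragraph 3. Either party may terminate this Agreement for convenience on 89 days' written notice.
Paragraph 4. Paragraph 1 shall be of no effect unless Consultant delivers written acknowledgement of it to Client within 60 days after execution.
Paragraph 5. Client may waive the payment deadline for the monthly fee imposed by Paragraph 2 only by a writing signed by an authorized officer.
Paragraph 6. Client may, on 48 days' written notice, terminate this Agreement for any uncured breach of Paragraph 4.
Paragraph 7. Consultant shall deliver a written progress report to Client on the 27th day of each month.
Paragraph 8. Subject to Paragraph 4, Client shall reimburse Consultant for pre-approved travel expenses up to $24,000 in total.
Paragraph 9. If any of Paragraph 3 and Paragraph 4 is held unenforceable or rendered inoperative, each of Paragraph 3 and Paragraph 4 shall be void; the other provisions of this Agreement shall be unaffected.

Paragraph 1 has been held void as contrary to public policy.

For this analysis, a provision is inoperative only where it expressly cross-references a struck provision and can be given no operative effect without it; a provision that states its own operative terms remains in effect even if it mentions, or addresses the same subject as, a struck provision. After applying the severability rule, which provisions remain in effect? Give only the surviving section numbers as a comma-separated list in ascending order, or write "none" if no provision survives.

Paragraph 1 is struck. Paragraph 2 has no operative effect of its own apart from Paragraph 1 and is therefore inoperative. Paragraph 4 merely fixes the acknowledgement condition for Paragraph 1; with Paragraph 1 gone it has nothing to operate on and falls away. Paragraph 5 has no operative effect of its own apart from Paragraph 2 and is therefore inoperative. Paragraph 6 operates only by reference to Paragraph 4, so it falls with Paragraph 4. Although Paragraph 8 refers to Paragraph 4, its operative terms do not depend on Paragraph 4, so it remains in effect. Paragraph 9 declares Paragraph 3 and Paragraph 4 mutually dependent; since one of them has fallen, all of them are of no effect. That brings down Paragraph 3 as well. The remainder continues in force under Paragraph 9. That leaves Paragraph 7, Paragraph 8, and Paragraph 9 in effect.

7, 8, 9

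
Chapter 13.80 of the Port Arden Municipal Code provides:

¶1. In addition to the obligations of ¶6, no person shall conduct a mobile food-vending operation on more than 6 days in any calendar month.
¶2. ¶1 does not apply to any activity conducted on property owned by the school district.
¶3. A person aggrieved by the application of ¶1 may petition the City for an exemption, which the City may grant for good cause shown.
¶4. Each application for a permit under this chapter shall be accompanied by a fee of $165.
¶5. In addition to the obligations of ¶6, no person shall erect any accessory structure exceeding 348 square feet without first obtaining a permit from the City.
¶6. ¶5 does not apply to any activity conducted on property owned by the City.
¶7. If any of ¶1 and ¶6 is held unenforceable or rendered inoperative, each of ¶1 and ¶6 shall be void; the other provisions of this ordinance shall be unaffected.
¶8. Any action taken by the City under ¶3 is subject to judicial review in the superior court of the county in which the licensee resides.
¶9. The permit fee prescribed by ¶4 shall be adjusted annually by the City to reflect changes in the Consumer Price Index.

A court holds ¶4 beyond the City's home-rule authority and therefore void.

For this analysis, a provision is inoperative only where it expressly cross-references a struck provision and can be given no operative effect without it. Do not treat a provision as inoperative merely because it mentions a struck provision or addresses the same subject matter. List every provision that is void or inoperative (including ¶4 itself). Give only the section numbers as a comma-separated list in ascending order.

¶4 is struck. ¶9 has no operative effect of its own apart from ¶4 and is therefore inoperative. ¶7 ties ¶1 and ¶6 together, but none of those is affected here; the remaining provisions continue in force under ¶7. The provisions still in force are ¶1, ¶2, ¶3, ¶5, ¶6, ¶7, and ¶8.

4, 9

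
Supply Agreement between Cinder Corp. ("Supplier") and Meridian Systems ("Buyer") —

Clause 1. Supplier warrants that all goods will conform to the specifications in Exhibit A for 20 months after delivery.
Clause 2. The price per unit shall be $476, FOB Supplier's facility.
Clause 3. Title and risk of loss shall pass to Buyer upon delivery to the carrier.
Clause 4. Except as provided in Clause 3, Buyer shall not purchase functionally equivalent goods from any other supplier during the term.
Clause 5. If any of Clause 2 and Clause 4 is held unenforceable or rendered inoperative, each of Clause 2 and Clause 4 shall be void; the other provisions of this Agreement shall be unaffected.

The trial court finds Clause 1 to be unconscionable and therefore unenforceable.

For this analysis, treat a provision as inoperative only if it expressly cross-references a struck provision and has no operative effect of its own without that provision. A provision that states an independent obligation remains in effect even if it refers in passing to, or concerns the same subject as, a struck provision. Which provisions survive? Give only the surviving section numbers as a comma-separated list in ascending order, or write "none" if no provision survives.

Clause 1 is struck. Nothing else in the Agreement is defined by reference to Clause 1. Clause 5 ties Clause 2 and Clause 4 together, but none of those is affected here; the remaining provisions continue in force under Clause 5. Clause 2, Clause 3, Clause 4, and Clause 5 remain in effect.

2, 3, 4, 5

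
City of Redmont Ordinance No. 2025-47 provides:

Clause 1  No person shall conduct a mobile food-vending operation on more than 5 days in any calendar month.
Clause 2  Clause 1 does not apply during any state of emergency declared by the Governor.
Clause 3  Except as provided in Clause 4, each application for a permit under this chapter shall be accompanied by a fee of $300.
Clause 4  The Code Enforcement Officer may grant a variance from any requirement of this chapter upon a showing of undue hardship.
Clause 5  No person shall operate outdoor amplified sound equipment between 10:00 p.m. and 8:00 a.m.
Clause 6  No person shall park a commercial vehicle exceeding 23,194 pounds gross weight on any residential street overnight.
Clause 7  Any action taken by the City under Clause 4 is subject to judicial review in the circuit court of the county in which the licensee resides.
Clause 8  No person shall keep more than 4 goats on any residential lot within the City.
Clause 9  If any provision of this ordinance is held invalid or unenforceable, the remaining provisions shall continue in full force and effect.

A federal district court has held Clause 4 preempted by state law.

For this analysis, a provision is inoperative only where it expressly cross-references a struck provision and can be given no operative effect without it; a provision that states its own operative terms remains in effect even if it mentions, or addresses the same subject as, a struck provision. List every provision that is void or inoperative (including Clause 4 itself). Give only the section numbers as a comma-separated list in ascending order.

Clause 4 is struck. Clause 7 has no operative effect of its own apart from Clause 4 and is therefore inoperative. Although Clause 3 refers to Clause 4, its operative terms do not depend on Clause 4, so it remains in effect. Clause 9 is a severability clause and preserves every provision that can still be given independent effect. That leaves Clause 1, Clause 2, Clause 3, Clause 5, Clause 6, Clause 8, and Clause 9 in effect.

4, 7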